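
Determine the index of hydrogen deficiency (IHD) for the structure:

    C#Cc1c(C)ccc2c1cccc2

9

Molecular formula from the SMILES: C13H10.
DoU = (2C + 2 + N − H − X)/2 = (2·13 + 2 + 0 − 10 − 0)/2 = 18/2 = 9.
(Structurally: 2 ring(s) + 7 π bond(s) = 9.)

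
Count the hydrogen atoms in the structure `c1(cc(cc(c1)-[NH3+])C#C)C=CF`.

Hydrogens are implicit in SMILES; fill each atom to its normal valence:
  3 × C (aromatic): 1 H each → 3
  3 × C: 1 H each → 3
  3 × C (aromatic): no H
  1 × C: no H
  1 × F: no H
  1 × N (charge +1): 3 H
  Total hydrogens = 9.

9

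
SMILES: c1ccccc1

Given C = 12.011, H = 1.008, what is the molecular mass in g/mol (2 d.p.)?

Molecular formula: C6H6.
M = 6×12.011 + 6×1.008 = 78.11 g/mol.

78.11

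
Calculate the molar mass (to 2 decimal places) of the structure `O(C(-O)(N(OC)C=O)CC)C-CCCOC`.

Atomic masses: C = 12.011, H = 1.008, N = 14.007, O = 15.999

235.28

Molecular formula: C10H21NO5.
M = 10×12.011 + 21×1.008 + 1×14.007 + 5×15.999 = 235.28 g/mol.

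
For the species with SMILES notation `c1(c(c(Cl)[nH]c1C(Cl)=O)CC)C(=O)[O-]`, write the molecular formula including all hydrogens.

C8H6Cl2NO3-

Heavy atoms from the SMILES: 8 C, 2 Cl, 1 N, 3 O.
Implicit hydrogens by atom environment:
  4 × C (aromatic): no H
  2 × C: no H
  2 × Cl: no H
  2 × O: no H
  1 × C: 3 H
  1 × C: 2 H
  1 × N (aromatic): 1 H
  1 × O (charge -1): no H
  Total hydrogens = 6.
Net charge -1.
Molecular formula: C8H6Cl2NO3-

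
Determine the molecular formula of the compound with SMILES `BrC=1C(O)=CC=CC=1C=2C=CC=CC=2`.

Heavy atoms from the SMILES: 1 Br, 12 C, 1 O.
Implicit hydrogens by atom environment:
  8 × C (aromatic): 1 H each → 8
  4 × C (aromatic): no H
  1 × Br: no H
  1 × O: 1 H
  Total hydrogens = 9.
Molecular formula: C12H9BrO

C12H9BrO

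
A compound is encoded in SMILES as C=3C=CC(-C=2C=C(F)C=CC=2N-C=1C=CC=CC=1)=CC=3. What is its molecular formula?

C18H14FN

Heavy atoms from the SMILES: 18 C, 1 F, 1 N.
Implicit hydrogens by atom environment:
  13 × C (aromatic): 1 H each → 13
  5 × C (aromatic): no H
  1 × F: no H
  1 × N: 1 H
  Total hydrogens = 14.
Molecular formula: C18H14FN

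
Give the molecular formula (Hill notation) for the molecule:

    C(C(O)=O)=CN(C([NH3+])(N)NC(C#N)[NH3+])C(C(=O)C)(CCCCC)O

[C14H28N6O4]2+

Heavy atoms from the SMILES: 14 C, 6 N, 4 O.
Implicit hydrogens by atom environment:
  5 × C: no H
  4 × C: 2 H each → 8
  3 × C: 1 H each → 3
  2 × C: 3 H each → 6
  2 × N (charge +1): 3 H each → 6
  2 × N: no H
  2 × O: 1 H each → 2
  2 × O: no H
  1 × N: 2 H
  1 × N: 1 H
  Total hydrogens = 28.
Net charge +2.
Molecular formula: [C14H28N6O4]2+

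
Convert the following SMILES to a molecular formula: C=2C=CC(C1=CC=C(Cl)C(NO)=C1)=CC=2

Heavy atoms from the SMILES: 12 C, 1 Cl, 1 N, 1 O.
Implicit hydrogens by atom environment:
  8 × C (aromatic): 1 H each → 8
  4 × C (aromatic): no H
  1 × Cl: no H
  1 × N: 1 H
  1 × O: 1 H
  Total hydrogens = 10.
Molecular formula: C12H10ClNO

C12H10ClNO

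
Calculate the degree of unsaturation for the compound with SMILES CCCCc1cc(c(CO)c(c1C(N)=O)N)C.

5

Molecular formula from the SMILES: C13H20N2O2.
DoU = (2C + 2 + N − H − X)/2 = (2·13 + 2 + 2 − 20 − 0)/2 = 10/2 = 5.
(Structurally: 1 ring(s) + 4 π bond(s) = 5.)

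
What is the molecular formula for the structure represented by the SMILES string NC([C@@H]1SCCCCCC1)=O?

Heavy atoms from the SMILES: 8 C, 1 N, 1 O, 1 S.
Implicit hydrogens by atom environment:
  6 × C: 2 H each → 12
  1 × C: 1 H
  1 × C: no H
  1 × N: 2 H
  1 × O: no H
  1 × S: no H
  Total hydrogens = 15.
Molecular formula: C8H15NOS

C8H15NOS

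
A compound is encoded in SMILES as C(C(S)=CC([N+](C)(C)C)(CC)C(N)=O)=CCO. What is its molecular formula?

C12H23N2O2S+

Heavy atoms from the SMILES: 12 C, 2 N, 2 O, 1 S.
Implicit hydrogens by atom environment:
  4 × C: 3 H each → 12
  3 × C: 1 H each → 3
  3 × C: no H
  2 × C: 2 H each → 4
  1 × N: 2 H
  1 × N (charge +1): no H
  1 × O: 1 H
  1 × O: no H
  1 × S: 1 H
  Total hydrogens = 23.
Net charge +1.
Molecular formula: C12H23N2O2S+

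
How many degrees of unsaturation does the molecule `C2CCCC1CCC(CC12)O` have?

2

Molecular formula from the SMILES: C10H18O.
DoU = (2C + 2 + N − H − X)/2 = (2·10 + 2 + 0 − 18 − 0)/2 = 4/2 = 2.
(Structurally: 2 ring(s) + 0 π bond(s) = 2.)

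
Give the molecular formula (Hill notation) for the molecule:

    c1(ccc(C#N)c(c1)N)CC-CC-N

Heavy atoms from the SMILES: 11 C, 3 N.
Implicit hydrogens by atom environment:
  4 × C: 2 H each → 8
  3 × C (aromatic): 1 H each → 3
  3 × C (aromatic): no H
  2 × N: 2 H each → 4
  1 × C: no H
  1 × N: no H
  Total hydrogens = 15.
Molecular formula: C11H15N3

C11H15N3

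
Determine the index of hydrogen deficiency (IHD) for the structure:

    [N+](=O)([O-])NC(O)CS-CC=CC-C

2

Molecular formula from the SMILES: C7H14N2O3S.
DoU = (2C + 2 + N − H − X)/2 = (2·7 + 2 + 2 − 14 − 0)/2 = 4/2 = 2.
(Structurally: 0 ring(s) + 2 π bond(s) = 2.)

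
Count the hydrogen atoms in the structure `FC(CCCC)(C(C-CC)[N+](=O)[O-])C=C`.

20

Hydrogens are implicit in SMILES; fill each atom to its normal valence:
  6 × C: 2 H each → 12
  2 × C: 3 H each → 6
  2 × C: 1 H each → 2
  1 × C: no H
  1 × F: no H
  1 × N (charge +1): no H
  1 × O: no H
  1 × O (charge -1): no H
  Total hydrogens = 20.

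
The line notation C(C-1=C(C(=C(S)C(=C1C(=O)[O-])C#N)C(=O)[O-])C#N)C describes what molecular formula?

[C12H6N2O4S]2-

Heavy atoms from the SMILES: 12 C, 2 N, 4 O, 1 S.
Implicit hydrogens by atom environment:
  6 × C (aromatic): no H
  4 × C: no H
  2 × N: no H
  2 × O: no H
  2 × O (charge -1): no H
  1 × C: 3 H
  1 × C: 2 H
  1 × S: 1 H
  Total hydrogens = 6.
Net charge -2.
Molecular formula: [C12H6N2O4S]2-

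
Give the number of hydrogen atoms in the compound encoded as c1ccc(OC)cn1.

7

Hydrogens are implicit in SMILES; fill each atom to its normal valence:
  4 × C (aromatic): 1 H each → 4
  1 × C: 3 H
  1 × C (aromatic): no H
  1 × N (aromatic): no H
  1 × O: no H
  Total hydrogens = 7.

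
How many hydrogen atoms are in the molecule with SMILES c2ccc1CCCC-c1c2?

12

Hydrogens are implicit in SMILES; fill each atom to its normal valence:
  4 × C: 2 H each → 8
  4 × C (aromatic): 1 H each → 4
  2 × C (aromatic): no H
  Total hydrogens = 12.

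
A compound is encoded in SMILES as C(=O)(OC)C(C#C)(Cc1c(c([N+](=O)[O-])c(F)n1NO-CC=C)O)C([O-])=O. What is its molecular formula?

C14H13FN3O8-

Heavy atoms from the SMILES: 14 C, 1 F, 3 N, 8 O.
Implicit hydrogens by atom environment:
  5 × O: no H
  4 × C (aromatic): no H
  4 × C: no H
  3 × C: 2 H each → 6
  2 × C: 1 H each → 2
  2 × O (charge -1): no H
  1 × C: 3 H
  1 × F: no H
  1 × N: 1 H
  1 × N (aromatic): no H
  1 × N (charge +1): no H
  1 × O: 1 H
  Total hydrogens = 13.
Net charge -1.
Molecular formula: C14H13FN3O8-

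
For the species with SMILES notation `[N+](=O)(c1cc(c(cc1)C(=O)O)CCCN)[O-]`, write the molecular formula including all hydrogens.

Heavy atoms from the SMILES: 10 C, 2 N, 4 O.
Implicit hydrogens by atom environment:
  3 × C: 2 H each → 6
  3 × C (aromatic): 1 H each → 3
  3 × C (aromatic): no H
  2 × O: no H
  1 × C: no H
  1 × N: 2 H
  1 × N (charge +1): no H
  1 × O: 1 H
  1 × O (charge -1): no H
  Total hydrogens = 12.
Molecular formula: C10H12N2O4

C10H12N2O4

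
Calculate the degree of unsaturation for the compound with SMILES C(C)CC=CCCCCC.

1

Molecular formula from the SMILES: C10H20.
DoU = (2C + 2 + N − H − X)/2 = (2·10 + 2 + 0 − 20 − 0)/2 = 2/2 = 1.
(Structurally: 0 ring(s) + 1 π bond(s) = 1.)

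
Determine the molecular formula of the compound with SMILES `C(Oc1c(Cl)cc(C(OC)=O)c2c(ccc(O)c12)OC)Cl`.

C14H12Cl2O5

Heavy atoms from the SMILES: 14 C, 2 Cl, 5 O.
Implicit hydrogens by atom environment:
  7 × C (aromatic): no H
  4 × O: no H
  3 × C (aromatic): 1 H each → 3
  2 × C: 3 H each → 6
  2 × Cl: no H
  1 × C: 2 H
  1 × C: no H
  1 × O: 1 H
  Total hydrogens = 12.
Molecular formula: C14H12Cl2O5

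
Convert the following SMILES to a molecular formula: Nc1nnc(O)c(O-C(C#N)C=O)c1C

C8H8N4O3

Heavy atoms from the SMILES: 8 C, 4 N, 3 O.
Implicit hydrogens by atom environment:
  4 × C (aromatic): no H
  2 × C: 1 H each → 2
  2 × N (aromatic): no H
  2 × O: no H
  1 × C: 3 H
  1 × C: no H
  1 × N: 2 H
  1 × N: no H
  1 × O: 1 H
  Total hydrogens = 8.
Molecular formula: C8H8N4O3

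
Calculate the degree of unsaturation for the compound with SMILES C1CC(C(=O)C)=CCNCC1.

Molecular formula from the SMILES: C9H15NO.
DoU = (2C + 2 + N − H − X)/2 = (2·9 + 2 + 1 − 15 − 0)/2 = 6/2 = 3.
(Structurally: 1 ring(s) + 2 π bond(s) = 3.)

3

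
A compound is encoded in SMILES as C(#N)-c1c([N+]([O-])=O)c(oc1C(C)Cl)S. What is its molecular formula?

Heavy atoms from the SMILES: 7 C, 1 Cl, 2 N, 3 O, 1 S.
Implicit hydrogens by atom environment:
  4 × C (aromatic): no H
  1 × C: 3 H
  1 × C: 1 H
  1 × C: no H
  1 × Cl: no H
  1 × N (charge +1): no H
  1 × N: no H
  1 × O (aromatic): no H
  1 × O: no H
  1 × O (charge -1): no H
  1 × S: 1 H
  Total hydrogens = 5.
Molecular formula: C7H5ClN2O3S

C7H5ClN2O3S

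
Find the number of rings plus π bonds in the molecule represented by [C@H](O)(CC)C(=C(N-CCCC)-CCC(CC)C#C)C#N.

Molecular formula from the SMILES: C17H28N2O.
DoU = (2C + 2 + N − H − X)/2 = (2·17 + 2 + 2 − 28 − 0)/2 = 10/2 = 5.
(Structurally: 0 ring(s) + 5 π bond(s) = 5.)

5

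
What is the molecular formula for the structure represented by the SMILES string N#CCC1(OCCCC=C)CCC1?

C11H17NO

Heavy atoms from the SMILES: 11 C, 1 N, 1 O.
Implicit hydrogens by atom environment:
  8 × C: 2 H each → 16
  2 × C: no H
  1 × C: 1 H
  1 × N: no H
  1 × O: no H
  Total hydrogens = 17.
Molecular formula: C11H17NO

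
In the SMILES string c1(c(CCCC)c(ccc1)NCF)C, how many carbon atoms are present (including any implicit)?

12

The symbol for carbon appears 12 times in the SMILES. Lowercase c denotes aromatic carbon and counts toward C.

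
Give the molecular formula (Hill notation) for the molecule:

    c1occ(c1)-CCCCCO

Heavy atoms from the SMILES: 9 C, 2 O.
Implicit hydrogens by atom environment:
  5 × C: 2 H each → 10
  3 × C (aromatic): 1 H each → 3
  1 × C (aromatic): no H
  1 × O: 1 H
  1 × O (aromatic): no H
  Total hydrogens = 14.
Molecular formula: C9H14O2

C9H14O2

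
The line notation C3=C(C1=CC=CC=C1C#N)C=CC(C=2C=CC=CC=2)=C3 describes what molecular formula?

Heavy atoms from the SMILES: 19 C, 1 N.
Implicit hydrogens by atom environment:
  13 × C (aromatic): 1 H each → 13
  5 × C (aromatic): no H
  1 × C: no H
  1 × N: no H
  Total hydrogens = 13.
Molecular formula: C19H13N

C19H13N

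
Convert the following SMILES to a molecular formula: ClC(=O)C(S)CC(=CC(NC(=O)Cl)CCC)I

C10H14Cl2INO2S

Heavy atoms from the SMILES: 10 C, 2 Cl, 1 I, 1 N, 2 O, 1 S.
Implicit hydrogens by atom environment:
  3 × C: 2 H each → 6
  3 × C: 1 H each → 3
  3 × C: no H
  2 × Cl: no H
  2 × O: no H
  1 × C: 3 H
  1 × I: no H
  1 × N: 1 H
  1 × S: 1 H
  Total hydrogens = 14.
Molecular formula: C10H14Cl2INO2S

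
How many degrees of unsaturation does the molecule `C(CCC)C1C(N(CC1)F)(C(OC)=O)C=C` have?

3

Molecular formula from the SMILES: C12H20FNO2.
DoU = (2C + 2 + N − H − X)/2 = (2·12 + 2 + 1 − 20 − 1)/2 = 6/2 = 3.
(Structurally: 1 ring(s) + 2 π bond(s) = 3.)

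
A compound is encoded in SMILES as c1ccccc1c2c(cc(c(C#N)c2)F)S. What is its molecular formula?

C13H8FNS

Heavy atoms from the SMILES: 13 C, 1 F, 1 N, 1 S.
Implicit hydrogens by atom environment:
  7 × C (aromatic): 1 H each → 7
  5 × C (aromatic): no H
  1 × C: no H
  1 × F: no H
  1 × N: no H
  1 × S: 1 H
  Total hydrogens = 8.
Molecular formula: C13H8FNS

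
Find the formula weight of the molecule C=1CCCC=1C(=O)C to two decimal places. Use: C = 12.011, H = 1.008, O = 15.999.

110.16

Molecular formula: C7H10O.
M = 7×12.011 + 10×1.008 + 1×15.999 = 110.16 g/mol.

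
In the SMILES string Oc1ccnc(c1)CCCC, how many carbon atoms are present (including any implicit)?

9

The symbol for carbon appears 9 times in the SMILES. Lowercase c denotes aromatic carbon and counts toward C.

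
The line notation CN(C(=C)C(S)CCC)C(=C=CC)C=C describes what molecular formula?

Heavy atoms from the SMILES: 13 C, 1 N, 1 S.
Implicit hydrogens by atom environment:
  4 × C: 2 H each → 8
  3 × C: 3 H each → 9
  3 × C: 1 H each → 3
  3 × C: no H
  1 × N: no H
  1 × S: 1 H
  Total hydrogens = 21.
Molecular formula: C13H21NS

C13H21NS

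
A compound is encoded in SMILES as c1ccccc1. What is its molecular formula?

C6H6

Heavy atoms from the SMILES: 6 C.
Implicit hydrogens by atom environment:
  6 × C (aromatic): 1 H each → 6
  Total hydrogens = 6.
Molecular formula: C6H6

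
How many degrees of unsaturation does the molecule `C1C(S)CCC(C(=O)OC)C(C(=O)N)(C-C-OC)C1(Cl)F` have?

Molecular formula from the SMILES: C13H21ClFNO4S.
DoU = (2C + 2 + N − H − X)/2 = (2·13 + 2 + 1 − 21 − 2)/2 = 6/2 = 3.
(Structurally: 1 ring(s) + 2 π bond(s) = 3.)

3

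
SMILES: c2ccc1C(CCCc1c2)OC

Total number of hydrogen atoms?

14

Hydrogens are implicit in SMILES; fill each atom to its normal valence:
  4 × C (aromatic): 1 H each → 4
  3 × C: 2 H each → 6
  2 × C (aromatic): no H
  1 × C: 3 H
  1 × C: 1 H
  1 × O: no H
  Total hydrogens = 14.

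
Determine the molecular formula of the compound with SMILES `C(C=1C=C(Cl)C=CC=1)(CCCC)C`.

C12H17Cl

Heavy atoms from the SMILES: 12 C, 1 Cl.
Implicit hydrogens by atom environment:
  4 × C (aromatic): 1 H each → 4
  3 × C: 2 H each → 6
  2 × C: 3 H each → 6
  2 × C (aromatic): no H
  1 × C: 1 H
  1 × Cl: no H
  Total hydrogens = 17.
Molecular formula: C12H17Cl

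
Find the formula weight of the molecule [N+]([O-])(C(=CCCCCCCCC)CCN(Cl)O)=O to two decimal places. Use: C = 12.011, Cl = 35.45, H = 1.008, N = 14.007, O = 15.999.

Molecular formula: C12H23ClN2O3.
M = 12×12.011 + 1×35.45 + 23×1.008 + 2×14.007 + 3×15.999 = 278.78 g/mol.

278.78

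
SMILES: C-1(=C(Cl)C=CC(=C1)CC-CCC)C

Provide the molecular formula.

C12H17Cl

Heavy atoms from the SMILES: 12 C, 1 Cl.
Implicit hydrogens by atom environment:
  4 × C: 2 H each → 8
  3 × C (aromatic): 1 H each → 3
  3 × C (aromatic): no H
  2 × C: 3 H each → 6
  1 × Cl: no H
  Total hydrogens = 17.
Molecular formula: C12H17Cl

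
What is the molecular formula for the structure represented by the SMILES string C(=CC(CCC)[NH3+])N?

Heavy atoms from the SMILES: 6 C, 2 N.
Implicit hydrogens by atom environment:
  3 × C: 1 H each → 3
  2 × C: 2 H each → 4
  1 × C: 3 H
  1 × N (charge +1): 3 H
  1 × N: 2 H
  Total hydrogens = 15.
Net charge +1.
Molecular formula: C6H15N2+

C6H15N2+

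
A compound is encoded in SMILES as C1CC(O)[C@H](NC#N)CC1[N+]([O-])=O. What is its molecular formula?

Heavy atoms from the SMILES: 7 C, 3 N, 3 O.
Implicit hydrogens by atom environment:
  3 × C: 2 H each → 6
  3 × C: 1 H each → 3
  1 × C: no H
  1 × N: 1 H
  1 × N: no H
  1 × N (charge +1): no H
  1 × O: 1 H
  1 × O: no H
  1 × O (charge -1): no H
  Total hydrogens = 11.
Molecular formula: C7H11N3O3

C7H11N3O3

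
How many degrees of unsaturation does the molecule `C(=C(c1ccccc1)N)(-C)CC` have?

5

Molecular formula from the SMILES: C11H15N.
DoU = (2C + 2 + N − H − X)/2 = (2·11 + 2 + 1 − 15 − 0)/2 = 10/2 = 5.
(Structurally: 1 ring(s) + 4 π bond(s) = 5.)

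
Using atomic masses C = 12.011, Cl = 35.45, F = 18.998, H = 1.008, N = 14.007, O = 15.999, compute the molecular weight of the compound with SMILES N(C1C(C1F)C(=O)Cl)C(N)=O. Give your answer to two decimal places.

180.56

Molecular formula: C5H6ClFN2O2.
M = 5×12.011 + 1×35.45 + 1×18.998 + 6×1.008 + 2×14.007 + 2×15.999 = 180.56 g/mol.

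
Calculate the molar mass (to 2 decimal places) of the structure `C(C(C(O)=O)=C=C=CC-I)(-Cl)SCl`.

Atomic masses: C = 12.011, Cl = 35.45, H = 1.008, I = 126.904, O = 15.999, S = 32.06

Molecular formula: C7H5Cl2IO2S.
M = 7×12.011 + 2×35.45 + 5×1.008 + 1×126.904 + 2×15.999 + 1×32.06 = 350.98 g/mol.

350.98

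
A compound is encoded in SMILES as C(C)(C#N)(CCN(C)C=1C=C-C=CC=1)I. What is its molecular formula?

C12H15IN2

Heavy atoms from the SMILES: 12 C, 1 I, 2 N.
Implicit hydrogens by atom environment:
  5 × C (aromatic): 1 H each → 5
  2 × C: 3 H each → 6
  2 × C: 2 H each → 4
  2 × C: no H
  2 × N: no H
  1 × C (aromatic): no H
  1 × I: no H
  Total hydrogens = 15.
Molecular formula: C12H15IN2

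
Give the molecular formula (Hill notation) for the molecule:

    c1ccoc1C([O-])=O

C5H3O3-

Heavy atoms from the SMILES: 5 C, 3 O.
Implicit hydrogens by atom environment:
  3 × C (aromatic): 1 H each → 3
  1 × C (aromatic): no H
  1 × C: no H
  1 × O (aromatic): no H
  1 × O: no H
  1 × O (charge -1): no H
  Total hydrogens = 3.
Net charge -1.
Molecular formula: C5H3O3-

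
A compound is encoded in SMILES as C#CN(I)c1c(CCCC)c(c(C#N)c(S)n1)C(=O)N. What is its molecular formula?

Heavy atoms from the SMILES: 13 C, 1 I, 4 N, 1 O, 1 S.
Implicit hydrogens by atom environment:
  5 × C (aromatic): no H
  3 × C: 2 H each → 6
  3 × C: no H
  2 × N: no H
  1 × C: 3 H
  1 × C: 1 H
  1 × I: no H
  1 × N: 2 H
  1 × N (aromatic): no H
  1 × O: no H
  1 × S: 1 H
  Total hydrogens = 13.
Molecular formula: C13H13IN4OS

C13H13IN4OS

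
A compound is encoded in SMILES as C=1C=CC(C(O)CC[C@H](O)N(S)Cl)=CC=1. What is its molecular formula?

Heavy atoms from the SMILES: 10 C, 1 Cl, 1 N, 2 O, 1 S.
Implicit hydrogens by atom environment:
  5 × C (aromatic): 1 H each → 5
  2 × C: 2 H each → 4
  2 × C: 1 H each → 2
  2 × O: 1 H each → 2
  1 × C (aromatic): no H
  1 × Cl: no H
  1 × N: no H
  1 × S: 1 H
  Total hydrogens = 14.
Molecular formula: C10H14ClNO2S

C10H14ClNO2S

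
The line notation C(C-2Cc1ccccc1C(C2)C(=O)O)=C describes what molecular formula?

Heavy atoms from the SMILES: 13 C, 2 O.
Implicit hydrogens by atom environment:
  4 × C (aromatic): 1 H each → 4
  3 × C: 2 H each → 6
  3 × C: 1 H each → 3
  2 × C (aromatic): no H
  1 × C: no H
  1 × O: 1 H
  1 × O: no H
  Total hydrogens = 14.
Molecular formula: C13H14O2

C13H14O2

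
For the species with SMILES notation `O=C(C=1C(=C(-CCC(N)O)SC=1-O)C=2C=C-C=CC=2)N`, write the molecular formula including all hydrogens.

Heavy atoms from the SMILES: 14 C, 2 N, 3 O, 1 S.
Implicit hydrogens by atom environment:
  5 × C (aromatic): 1 H each → 5
  5 × C (aromatic): no H
  2 × C: 2 H each → 4
  2 × N: 2 H each → 4
  2 × O: 1 H each → 2
  1 × C: 1 H
  1 × C: no H
  1 × O: no H
  1 × S (aromatic): no H
  Total hydrogens = 16.
Molecular formula: C14H16N2O3S

C14H16N2O3S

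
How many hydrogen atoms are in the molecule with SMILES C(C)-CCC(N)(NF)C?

Hydrogens are implicit in SMILES; fill each atom to its normal valence:
  3 × C: 2 H each → 6
  2 × C: 3 H each → 6
  1 × C: no H
  1 × F: no H
  1 × N: 2 H
  1 × N: 1 H
  Total hydrogens = 15.

15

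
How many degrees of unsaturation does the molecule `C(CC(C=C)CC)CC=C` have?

2

Molecular formula from the SMILES: C10H18.
DoU = (2C + 2 + N − H − X)/2 = (2·10 + 2 + 0 − 18 − 0)/2 = 4/2 = 2.
(Structurally: 0 ring(s) + 2 π bond(s) = 2.)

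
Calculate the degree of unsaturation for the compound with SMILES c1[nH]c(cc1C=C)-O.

Molecular formula from the SMILES: C6H7NO.
DoU = (2C + 2 + N − H − X)/2 = (2·6 + 2 + 1 − 7 − 0)/2 = 8/2 = 4.
(Structurally: 1 ring(s) + 3 π bond(s) = 4.)

4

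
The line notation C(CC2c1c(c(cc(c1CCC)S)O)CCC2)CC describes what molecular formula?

C17H26OS

Heavy atoms from the SMILES: 17 C, 1 O, 1 S.
Implicit hydrogens by atom environment:
  8 × C: 2 H each → 16
  5 × C (aromatic): no H
  2 × C: 3 H each → 6
  1 × C (aromatic): 1 H
  1 × C: 1 H
  1 × O: 1 H
  1 × S: 1 H
  Total hydrogens = 26.
Molecular formula: C17H26OS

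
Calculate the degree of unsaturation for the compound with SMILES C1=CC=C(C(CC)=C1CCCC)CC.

Molecular formula from the SMILES: C14H22.
DoU = (2C + 2 + N − H − X)/2 = (2·14 + 2 + 0 − 22 − 0)/2 = 8/2 = 4.
(Structurally: 1 ring(s) + 3 π bond(s) = 4.)

4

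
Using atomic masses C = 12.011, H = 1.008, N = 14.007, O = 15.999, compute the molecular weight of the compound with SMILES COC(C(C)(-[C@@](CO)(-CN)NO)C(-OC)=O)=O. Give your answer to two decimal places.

Molecular formula: C9H18N2O6.
M = 9×12.011 + 18×1.008 + 2×14.007 + 6×15.999 = 250.25 g/mol.

250.25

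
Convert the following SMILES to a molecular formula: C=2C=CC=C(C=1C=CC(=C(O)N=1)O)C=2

C11H9NO2

Heavy atoms from the SMILES: 11 C, 1 N, 2 O.
Implicit hydrogens by atom environment:
  7 × C (aromatic): 1 H each → 7
  4 × C (aromatic): no H
  2 × O: 1 H each → 2
  1 × N (aromatic): no H
  Total hydrogens = 9.
Molecular formula: C11H9NO2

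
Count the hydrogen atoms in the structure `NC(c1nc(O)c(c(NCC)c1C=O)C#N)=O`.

10

Hydrogens are implicit in SMILES; fill each atom to its normal valence:
  5 × C (aromatic): no H
  2 × C: no H
  2 × O: no H
  1 × C: 3 H
  1 × C: 2 H
  1 × C: 1 H
  1 × N: 2 H
  1 × N: 1 H
  1 × N (aromatic): no H
  1 × N: no H
  1 × O: 1 H
  Total hydrogens = 10.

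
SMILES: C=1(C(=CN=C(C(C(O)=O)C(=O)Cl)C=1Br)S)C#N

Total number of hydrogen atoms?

4

Hydrogens are implicit in SMILES; fill each atom to its normal valence:
  4 × C (aromatic): no H
  3 × C: no H
  2 × O: no H
  1 × Br: no H
  1 × C (aromatic): 1 H
  1 × C: 1 H
  1 × Cl: no H
  1 × N (aromatic): no H
  1 × N: no H
  1 × O: 1 H
  1 × S: 1 H
  Total hydrogens = 4.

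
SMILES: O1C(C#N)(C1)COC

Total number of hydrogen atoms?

Hydrogens are implicit in SMILES; fill each atom to its normal valence:
  2 × C: 2 H each → 4
  2 × C: no H
  2 × O: no H
  1 × C: 3 H
  1 × N: no H
  Total hydrogens = 7.

7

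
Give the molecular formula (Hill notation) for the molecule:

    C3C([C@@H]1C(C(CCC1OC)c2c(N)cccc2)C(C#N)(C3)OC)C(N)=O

C20H27N3O3

Heavy atoms from the SMILES: 20 C, 3 N, 3 O.
Implicit hydrogens by atom environment:
  5 × C: 1 H each → 5
  4 × C: 2 H each → 8
  4 × C (aromatic): 1 H each → 4
  3 × C: no H
  3 × O: no H
  2 × C: 3 H each → 6
  2 × C (aromatic): no H
  2 × N: 2 H each → 4
  1 × N: no H
  Total hydrogens = 27.
Molecular formula: C20H27N3O3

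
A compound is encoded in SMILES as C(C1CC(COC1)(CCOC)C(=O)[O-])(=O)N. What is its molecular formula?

C10H16NO5-

Heavy atoms from the SMILES: 10 C, 1 N, 5 O.
Implicit hydrogens by atom environment:
  5 × C: 2 H each → 10
  4 × O: no H
  3 × C: no H
  1 × C: 3 H
  1 × C: 1 H
  1 × N: 2 H
  1 × O (charge -1): no H
  Total hydrogens = 16.
Net charge -1.
Molecular formula: C10H16NO5-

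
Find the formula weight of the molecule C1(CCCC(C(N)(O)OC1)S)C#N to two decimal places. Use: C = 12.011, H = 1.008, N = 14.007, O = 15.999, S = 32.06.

Molecular formula: C8H14N2O2S.
M = 8×12.011 + 14×1.008 + 2×14.007 + 2×15.999 + 1×32.06 = 202.27 g/mol.

202.27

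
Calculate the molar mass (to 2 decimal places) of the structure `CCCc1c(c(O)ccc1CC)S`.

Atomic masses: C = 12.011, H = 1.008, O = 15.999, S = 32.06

196.31

Molecular formula: C11H16OS.
M = 11×12.011 + 16×1.008 + 1×15.999 + 1×32.06 = 196.31 g/mol.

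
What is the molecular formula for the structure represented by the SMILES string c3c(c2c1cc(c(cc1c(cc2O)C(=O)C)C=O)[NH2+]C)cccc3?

C20H18NO3+

Heavy atoms from the SMILES: 20 C, 1 N, 3 O.
Implicit hydrogens by atom environment:
  8 × C (aromatic): 1 H each → 8
  8 × C (aromatic): no H
  2 × C: 3 H each → 6
  2 × O: no H
  1 × C: 1 H
  1 × C: no H
  1 × N (charge +1): 2 H
  1 × O: 1 H
  Total hydrogens = 18.
Net charge +1.
Molecular formula: C20H18NO3+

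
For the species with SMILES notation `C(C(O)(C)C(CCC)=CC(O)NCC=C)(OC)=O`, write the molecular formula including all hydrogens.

C13H23NO4

Heavy atoms from the SMILES: 13 C, 1 N, 4 O.
Implicit hydrogens by atom environment:
  4 × C: 2 H each → 8
  3 × C: 3 H each → 9
  3 × C: 1 H each → 3
  3 × C: no H
  2 × O: 1 H each → 2
  2 × O: no H
  1 × N: 1 H
  Total hydrogens = 23.
Molecular formula: C13H23NO4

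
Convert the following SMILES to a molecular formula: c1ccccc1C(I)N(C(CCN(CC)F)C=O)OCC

C15H22FIN2O2

Heavy atoms from the SMILES: 15 C, 1 F, 1 I, 2 N, 2 O.
Implicit hydrogens by atom environment:
  5 × C (aromatic): 1 H each → 5
  4 × C: 2 H each → 8
  3 × C: 1 H each → 3
  2 × C: 3 H each → 6
  2 × N: no H
  2 × O: no H
  1 × C (aromatic): no H
  1 × F: no H
  1 × I: no H
  Total hydrogens = 22.
Molecular formula: C15H22FIN2O2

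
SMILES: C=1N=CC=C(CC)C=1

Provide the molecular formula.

C7H9N

Heavy atoms from the SMILES: 7 C, 1 N.
Implicit hydrogens by atom environment:
  4 × C (aromatic): 1 H each → 4
  1 × C: 3 H
  1 × C: 2 H
  1 × C (aromatic): no H
  1 × N (aromatic): no H
  Total hydrogens = 9.
Molecular formula: C7H9N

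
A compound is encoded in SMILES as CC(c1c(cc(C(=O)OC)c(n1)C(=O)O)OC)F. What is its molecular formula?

Heavy atoms from the SMILES: 11 C, 1 F, 1 N, 5 O.
Implicit hydrogens by atom environment:
  4 × C (aromatic): no H
  4 × O: no H
  3 × C: 3 H each → 9
  2 × C: no H
  1 × C (aromatic): 1 H
  1 × C: 1 H
  1 × F: no H
  1 × N (aromatic): no H
  1 × O: 1 H
  Total hydrogens = 12.
Molecular formula: C11H12FNO5

C11H12FNO5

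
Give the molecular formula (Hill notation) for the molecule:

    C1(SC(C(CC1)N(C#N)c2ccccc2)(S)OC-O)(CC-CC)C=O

Heavy atoms from the SMILES: 18 C, 2 N, 3 O, 2 S.
Implicit hydrogens by atom environment:
  6 × C: 2 H each → 12
  5 × C (aromatic): 1 H each → 5
  3 × C: no H
  2 × C: 1 H each → 2
  2 × N: no H
  2 × O: no H
  1 × C: 3 H
  1 × C (aromatic): no H
  1 × O: 1 H
  1 × S: 1 H
  1 × S: no H
  Total hydrogens = 24.
Molecular formula: C18H24N2O3S2

C18H24N2O3S2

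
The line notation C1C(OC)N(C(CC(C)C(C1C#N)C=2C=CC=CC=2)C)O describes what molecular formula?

C17H24N2O2

Heavy atoms from the SMILES: 17 C, 2 N, 2 O.
Implicit hydrogens by atom environment:
  5 × C: 1 H each → 5
  5 × C (aromatic): 1 H each → 5
  3 × C: 3 H each → 9
  2 × C: 2 H each → 4
  2 × N: no H
  1 × C: no H
  1 × C (aromatic): no H
  1 × O: 1 H
  1 × O: no H
  Total hydrogens = 24.
Molecular formula: C17H24N2O2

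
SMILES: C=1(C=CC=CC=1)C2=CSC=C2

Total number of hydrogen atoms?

Hydrogens are implicit in SMILES; fill each atom to its normal valence:
  8 × C (aromatic): 1 H each → 8
  2 × C (aromatic): no H
  1 × S (aromatic): no H
  Total hydrogens = 8.

8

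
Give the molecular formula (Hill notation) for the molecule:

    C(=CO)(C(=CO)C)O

Heavy atoms from the SMILES: 5 C, 3 O.
Implicit hydrogens by atom environment:
  3 × O: 1 H each → 3
  2 × C: 1 H each → 2
  2 × C: no H
  1 × C: 3 H
  Total hydrogens = 8.
Molecular formula: C5H8O3

C5H8O3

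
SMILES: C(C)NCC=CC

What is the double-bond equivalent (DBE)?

Molecular formula from the SMILES: C6H13N.
DoU = (2C + 2 + N − H − X)/2 = (2·6 + 2 + 1 − 13 − 0)/2 = 2/2 = 1.
(Structurally: 0 ring(s) + 1 π bond(s) = 1.)

1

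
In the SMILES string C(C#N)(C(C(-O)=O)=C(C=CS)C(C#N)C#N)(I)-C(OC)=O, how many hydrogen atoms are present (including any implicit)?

Hydrogens are implicit in SMILES; fill each atom to its normal valence:
  8 × C: no H
  3 × C: 1 H each → 3
  3 × N: no H
  3 × O: no H
  1 × C: 3 H
  1 × I: no H
  1 × O: 1 H
  1 × S: 1 H
  Total hydrogens = 8.

8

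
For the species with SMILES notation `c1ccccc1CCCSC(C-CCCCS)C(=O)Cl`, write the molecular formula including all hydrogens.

C16H23ClOS2

Heavy atoms from the SMILES: 16 C, 1 Cl, 1 O, 2 S.
Implicit hydrogens by atom environment:
  8 × C: 2 H each → 16
  5 × C (aromatic): 1 H each → 5
  1 × C: 1 H
  1 × C: no H
  1 × C (aromatic): no H
  1 × Cl: no H
  1 × O: no H
  1 × S: 1 H
  1 × S: no H
  Total hydrogens = 23.
Molecular formula: C16H23ClOS2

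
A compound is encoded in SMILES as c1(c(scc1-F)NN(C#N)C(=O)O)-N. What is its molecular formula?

C6H5FN4O2S

Heavy atoms from the SMILES: 6 C, 1 F, 4 N, 2 O, 1 S.
Implicit hydrogens by atom environment:
  3 × C (aromatic): no H
  2 × C: no H
  2 × N: no H
  1 × C (aromatic): 1 H
  1 × F: no H
  1 × N: 2 H
  1 × N: 1 H
  1 × O: 1 H
  1 × O: no H
  1 × S (aromatic): no H
  Total hydrogens = 5.
Molecular formula: C6H5FN4O2S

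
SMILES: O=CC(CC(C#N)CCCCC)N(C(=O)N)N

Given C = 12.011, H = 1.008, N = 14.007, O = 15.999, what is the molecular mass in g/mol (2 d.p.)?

240.31

Molecular formula: C11H20N4O2.
M = 11×12.011 + 20×1.008 + 4×14.007 + 2×15.999 = 240.31 g/mol.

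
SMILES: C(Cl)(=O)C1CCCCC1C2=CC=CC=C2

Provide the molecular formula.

C13H15ClO

Heavy atoms from the SMILES: 13 C, 1 Cl, 1 O.
Implicit hydrogens by atom environment:
  5 × C (aromatic): 1 H each → 5
  4 × C: 2 H each → 8
  2 × C: 1 H each → 2
  1 × C: no H
  1 × C (aromatic): no H
  1 × Cl: no H
  1 × O: no H
  Total hydrogens = 15.
Molecular formula: C13H15ClO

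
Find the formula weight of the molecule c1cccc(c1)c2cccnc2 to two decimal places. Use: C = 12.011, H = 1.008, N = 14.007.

155.20

Molecular formula: C11H9N.
M = 11×12.011 + 9×1.008 + 1×14.007 = 155.20 g/mol.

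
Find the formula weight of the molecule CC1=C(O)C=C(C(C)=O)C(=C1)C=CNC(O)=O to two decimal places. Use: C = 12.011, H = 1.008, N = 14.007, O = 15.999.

235.24

Molecular formula: C12H13NO4.
M = 12×12.011 + 13×1.008 + 1×14.007 + 4×15.999 = 235.24 g/mol.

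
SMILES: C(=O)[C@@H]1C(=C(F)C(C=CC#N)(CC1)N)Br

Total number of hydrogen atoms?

Hydrogens are implicit in SMILES; fill each atom to its normal valence:
  4 × C: 1 H each → 4
  4 × C: no H
  2 × C: 2 H each → 4
  1 × Br: no H
  1 × F: no H
  1 × N: 2 H
  1 × N: no H
  1 × O: no H
  Total hydrogens = 10.

10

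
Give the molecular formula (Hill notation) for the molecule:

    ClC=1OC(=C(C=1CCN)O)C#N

C7H7ClN2O2

Heavy atoms from the SMILES: 7 C, 1 Cl, 2 N, 2 O.
Implicit hydrogens by atom environment:
  4 × C (aromatic): no H
  2 × C: 2 H each → 4
  1 × C: no H
  1 × Cl: no H
  1 × N: 2 H
  1 × N: no H
  1 × O: 1 H
  1 × O (aromatic): no H
  Total hydrogens = 7.
Molecular formula: C7H7ClN2O2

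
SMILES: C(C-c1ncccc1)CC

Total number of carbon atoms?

The symbol for carbon appears 9 times in the SMILES. Lowercase c denotes aromatic carbon and counts toward C.

9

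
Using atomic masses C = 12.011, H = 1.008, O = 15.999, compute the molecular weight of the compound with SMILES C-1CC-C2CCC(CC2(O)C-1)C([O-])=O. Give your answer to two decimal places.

197.25

Molecular formula: C11H17O3-.
M = 11×12.011 + 17×1.008 + 3×15.999 = 197.25 g/mol.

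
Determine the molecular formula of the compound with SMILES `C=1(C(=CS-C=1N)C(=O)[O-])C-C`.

Heavy atoms from the SMILES: 7 C, 1 N, 2 O, 1 S.
Implicit hydrogens by atom environment:
  3 × C (aromatic): no H
  1 × C: 3 H
  1 × C: 2 H
  1 × C (aromatic): 1 H
  1 × C: no H
  1 × N: 2 H
  1 × O: no H
  1 × O (charge -1): no H
  1 × S (aromatic): no H
  Total hydrogens = 8.
Net charge -1.
Molecular formula: C7H8NO2S-

C7H8NO2S-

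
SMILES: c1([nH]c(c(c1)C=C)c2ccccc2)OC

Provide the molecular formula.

C13H13NO

Heavy atoms from the SMILES: 13 C, 1 N, 1 O.
Implicit hydrogens by atom environment:
  6 × C (aromatic): 1 H each → 6
  4 × C (aromatic): no H
  1 × C: 3 H
  1 × C: 2 H
  1 × C: 1 H
  1 × N (aromatic): 1 H
  1 × O: no H
  Total hydrogens = 13.
Molecular formula: C13H13NO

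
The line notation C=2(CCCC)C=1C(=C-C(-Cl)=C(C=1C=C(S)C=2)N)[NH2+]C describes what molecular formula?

C15H20ClN2S+

Heavy atoms from the SMILES: 15 C, 1 Cl, 2 N, 1 S.
Implicit hydrogens by atom environment:
  7 × C (aromatic): no H
  3 × C: 2 H each → 6
  3 × C (aromatic): 1 H each → 3
  2 × C: 3 H each → 6
  1 × Cl: no H
  1 × N (charge +1): 2 H
  1 × N: 2 H
  1 × S: 1 H
  Total hydrogens = 20.
Net charge +1.
Molecular formula: C15H20ClN2S+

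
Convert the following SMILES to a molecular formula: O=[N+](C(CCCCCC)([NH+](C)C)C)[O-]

C10H23N2O2+

Heavy atoms from the SMILES: 10 C, 2 N, 2 O.
Implicit hydrogens by atom environment:
  5 × C: 2 H each → 10
  4 × C: 3 H each → 12
  1 × C: no H
  1 × N (charge +1): 1 H
  1 × N (charge +1): no H
  1 × O: no H
  1 × O (charge -1): no H
  Total hydrogens = 23.
Net charge +1.
Molecular formula: C10H23N2O2+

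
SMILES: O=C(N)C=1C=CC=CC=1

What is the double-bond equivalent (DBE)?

Molecular formula from the SMILES: C7H7NO.
DoU = (2C + 2 + N − H − X)/2 = (2·7 + 2 + 1 − 7 − 0)/2 = 10/2 = 5.
(Structurally: 1 ring(s) + 4 π bond(s) = 5.)

5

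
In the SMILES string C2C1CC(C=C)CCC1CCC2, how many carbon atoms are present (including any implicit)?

The symbol for carbon appears 12 times in the SMILES.

12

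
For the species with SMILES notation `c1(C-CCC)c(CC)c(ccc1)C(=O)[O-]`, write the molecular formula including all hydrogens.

C13H17O2-

Heavy atoms from the SMILES: 13 C, 2 O.
Implicit hydrogens by atom environment:
  4 × C: 2 H each → 8
  3 × C (aromatic): 1 H each → 3
  3 × C (aromatic): no H
  2 × C: 3 H each → 6
  1 × C: no H
  1 × O: no H
  1 × O (charge -1): no H
  Total hydrogens = 17.
Net charge -1.
Molecular formula: C13H17O2-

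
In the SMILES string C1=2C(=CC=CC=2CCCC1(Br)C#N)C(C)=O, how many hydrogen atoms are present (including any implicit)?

12

Hydrogens are implicit in SMILES; fill each atom to its normal valence:
  3 × C: 2 H each → 6
  3 × C (aromatic): 1 H each → 3
  3 × C (aromatic): no H
  3 × C: no H
  1 × Br: no H
  1 × C: 3 H
  1 × N: no H
  1 × O: no H
  Total hydrogens = 12.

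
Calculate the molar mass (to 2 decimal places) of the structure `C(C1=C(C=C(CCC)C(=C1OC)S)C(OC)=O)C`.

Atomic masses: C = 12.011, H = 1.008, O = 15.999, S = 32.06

Molecular formula: C14H20O3S.
M = 14×12.011 + 20×1.008 + 3×15.999 + 1×32.06 = 268.37 g/mol.

268.37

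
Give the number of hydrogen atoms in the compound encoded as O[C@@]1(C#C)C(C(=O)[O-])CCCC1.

11

Hydrogens are implicit in SMILES; fill each atom to its normal valence:
  4 × C: 2 H each → 8
  3 × C: no H
  2 × C: 1 H each → 2
  1 × O: 1 H
  1 × O: no H
  1 × O (charge -1): no H
  Total hydrogens = 11.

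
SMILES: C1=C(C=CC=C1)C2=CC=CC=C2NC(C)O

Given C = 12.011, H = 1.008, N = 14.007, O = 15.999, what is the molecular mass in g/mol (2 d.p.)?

213.28

Molecular formula: C14H15NO.
M = 14×12.011 + 15×1.008 + 1×14.007 + 1×15.999 = 213.28 g/mol.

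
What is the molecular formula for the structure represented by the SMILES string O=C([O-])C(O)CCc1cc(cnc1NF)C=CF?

Heavy atoms from the SMILES: 11 C, 2 F, 2 N, 3 O.
Implicit hydrogens by atom environment:
  3 × C: 1 H each → 3
  3 × C (aromatic): no H
  2 × C: 2 H each → 4
  2 × C (aromatic): 1 H each → 2
  2 × F: no H
  1 × C: no H
  1 × N: 1 H
  1 × N (aromatic): no H
  1 × O: 1 H
  1 × O: no H
  1 × O (charge -1): no H
  Total hydrogens = 11.
Net charge -1.
Molecular formula: C11H11F2N2O3-

C11H11F2N2O3-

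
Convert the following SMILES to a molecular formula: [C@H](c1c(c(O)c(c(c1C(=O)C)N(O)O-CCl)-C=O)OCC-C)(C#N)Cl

C15H16Cl2N2O6

Heavy atoms from the SMILES: 15 C, 2 Cl, 2 N, 6 O.
Implicit hydrogens by atom environment:
  6 × C (aromatic): no H
  4 × O: no H
  3 × C: 2 H each → 6
  2 × C: 3 H each → 6
  2 × C: 1 H each → 2
  2 × C: no H
  2 × Cl: no H
  2 × N: no H
  2 × O: 1 H each → 2
  Total hydrogens = 16.
Molecular formula: C15H16Cl2N2O6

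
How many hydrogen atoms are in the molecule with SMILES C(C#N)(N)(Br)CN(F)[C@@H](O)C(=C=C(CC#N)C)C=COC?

Hydrogens are implicit in SMILES; fill each atom to its normal valence:
  6 × C: no H
  3 × C: 1 H each → 3
  3 × N: no H
  2 × C: 3 H each → 6
  2 × C: 2 H each → 4
  1 × Br: no H
  1 × F: no H
  1 × N: 2 H
  1 × O: 1 H
  1 × O: no H
  Total hydrogens = 16.

16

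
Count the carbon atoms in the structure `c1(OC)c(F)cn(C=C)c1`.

7

The symbol for carbon appears 7 times in the SMILES. Lowercase c denotes aromatic carbon and counts toward C.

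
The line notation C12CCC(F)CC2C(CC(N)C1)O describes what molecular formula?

Heavy atoms from the SMILES: 10 C, 1 F, 1 N, 1 O.
Implicit hydrogens by atom environment:
  5 × C: 2 H each → 10
  5 × C: 1 H each → 5
  1 × F: no H
  1 × N: 2 H
  1 × O: 1 H
  Total hydrogens = 18.
Molecular formula: C10H18FNO

C10H18FNO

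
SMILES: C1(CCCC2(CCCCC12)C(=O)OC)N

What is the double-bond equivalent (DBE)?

3

Molecular formula from the SMILES: C12H21NO2.
DoU = (2C + 2 + N − H − X)/2 = (2·12 + 2 + 1 − 21 − 0)/2 = 6/2 = 3.
(Structurally: 2 ring(s) + 1 π bond(s) = 3.)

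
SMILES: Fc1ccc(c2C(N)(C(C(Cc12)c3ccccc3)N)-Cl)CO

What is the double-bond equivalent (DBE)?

Molecular formula from the SMILES: C17H18ClFN2O.
DoU = (2C + 2 + N − H − X)/2 = (2·17 + 2 + 2 − 18 − 2)/2 = 18/2 = 9.
(Structurally: 3 ring(s) + 6 π bond(s) = 9.)

9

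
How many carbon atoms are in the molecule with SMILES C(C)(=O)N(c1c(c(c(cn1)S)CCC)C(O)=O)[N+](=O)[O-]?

The symbol for carbon appears 11 times in the SMILES. Lowercase c denotes aromatic carbon and counts toward C.

11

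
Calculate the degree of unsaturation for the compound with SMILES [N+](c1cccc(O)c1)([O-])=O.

Molecular formula from the SMILES: C6H5NO3.
DoU = (2C + 2 + N − H − X)/2 = (2·6 + 2 + 1 − 5 − 0)/2 = 10/2 = 5.
(Structurally: 1 ring(s) + 4 π bond(s) = 5.)

5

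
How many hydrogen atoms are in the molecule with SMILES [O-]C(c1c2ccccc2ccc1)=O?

7

Hydrogens are implicit in SMILES; fill each atom to its normal valence:
  7 × C (aromatic): 1 H each → 7
  3 × C (aromatic): no H
  1 × C: no H
  1 × O: no H
  1 × O (charge -1): no H
  Total hydrogens = 7.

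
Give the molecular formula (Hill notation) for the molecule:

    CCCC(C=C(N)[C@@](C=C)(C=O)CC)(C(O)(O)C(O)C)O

Heavy atoms from the SMILES: 15 C, 1 N, 5 O.
Implicit hydrogens by atom environment:
  4 × C: 2 H each → 8
  4 × C: 1 H each → 4
  4 × C: no H
  4 × O: 1 H each → 4
  3 × C: 3 H each → 9
  1 × N: 2 H
  1 × O: no H
  Total hydrogens = 27.
Molecular formula: C15H27NO5

C15H27NO5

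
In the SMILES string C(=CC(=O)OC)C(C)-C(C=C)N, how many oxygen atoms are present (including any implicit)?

2

The symbol for oxygen appears 2 times in the SMILES.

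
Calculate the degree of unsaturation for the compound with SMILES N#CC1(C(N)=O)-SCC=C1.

5

Molecular formula from the SMILES: C6H6N2OS.
DoU = (2C + 2 + N − H − X)/2 = (2·6 + 2 + 2 − 6 − 0)/2 = 10/2 = 5.
(Structurally: 1 ring(s) + 4 π bond(s) = 5.)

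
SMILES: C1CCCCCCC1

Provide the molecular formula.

Heavy atoms from the SMILES: 8 C.
Implicit hydrogens by atom environment:
  8 × C: 2 H each → 16
  Total hydrogens = 16.
Molecular formula: C8H16

C8H16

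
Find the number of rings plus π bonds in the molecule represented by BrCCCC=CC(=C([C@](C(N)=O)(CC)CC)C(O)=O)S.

4

Molecular formula from the SMILES: C14H22BrNO3S.
DoU = (2C + 2 + N − H − X)/2 = (2·14 + 2 + 1 − 22 − 1)/2 = 8/2 = 4.
(Structurally: 0 ring(s) + 4 π bond(s) = 4.)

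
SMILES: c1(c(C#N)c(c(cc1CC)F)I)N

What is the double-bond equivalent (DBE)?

Molecular formula from the SMILES: C9H8FIN2.
DoU = (2C + 2 + N − H − X)/2 = (2·9 + 2 + 2 − 8 − 2)/2 = 12/2 = 6.
(Structurally: 1 ring(s) + 5 π bond(s) = 6.)

6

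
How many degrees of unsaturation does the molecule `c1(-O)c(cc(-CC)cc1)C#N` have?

Molecular formula from the SMILES: C9H9NO.
DoU = (2C + 2 + N − H − X)/2 = (2·9 + 2 + 1 − 9 − 0)/2 = 12/2 = 6.
(Structurally: 1 ring(s) + 5 π bond(s) = 6.)

6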